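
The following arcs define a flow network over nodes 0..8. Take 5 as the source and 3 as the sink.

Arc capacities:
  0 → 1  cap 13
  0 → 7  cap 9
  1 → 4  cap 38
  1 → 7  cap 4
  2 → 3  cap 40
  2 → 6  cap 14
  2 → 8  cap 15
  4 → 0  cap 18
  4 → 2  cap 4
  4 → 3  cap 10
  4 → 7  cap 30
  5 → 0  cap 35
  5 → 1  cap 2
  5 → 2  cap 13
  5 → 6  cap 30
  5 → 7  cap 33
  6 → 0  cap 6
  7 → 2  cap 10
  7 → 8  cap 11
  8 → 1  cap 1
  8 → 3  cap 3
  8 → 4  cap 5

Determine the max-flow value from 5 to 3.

augment #1: 5→2→3 bottleneck 13, total now 13
augment #2: 5→1→4→3 bottleneck 2, total now 15
augment #3: 5→7→2→3 bottleneck 10, total now 25
augment #4: 5→7→8→3 bottleneck 3, total now 28
augment #5: 5→0→1→4→3 bottleneck 8, total now 36
augment #6: 5→0→1→4→2→3 bottleneck 4, total now 40

Maximum flow value: 40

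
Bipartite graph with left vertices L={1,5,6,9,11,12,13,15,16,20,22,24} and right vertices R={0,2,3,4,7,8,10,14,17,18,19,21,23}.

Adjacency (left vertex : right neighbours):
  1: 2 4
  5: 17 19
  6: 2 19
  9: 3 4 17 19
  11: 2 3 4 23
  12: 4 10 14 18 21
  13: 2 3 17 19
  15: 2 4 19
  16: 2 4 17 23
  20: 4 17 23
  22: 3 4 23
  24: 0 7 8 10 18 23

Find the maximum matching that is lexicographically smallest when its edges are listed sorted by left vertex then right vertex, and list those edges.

Lex-smallest maximum matching: {(1,2), (5,17), (6,19), (9,3), (11,4), (12,10), (16,23), (24,0)}

|M| = 8 (so the lex-smallest maximum matching has 8 edges)
process left vertices in ascending order; for each, take the smallest-labelled available neighbour that still permits 8 edges overall, or leave it unmatched if none does
lex-smallest matching: {1-2, 5-17, 6-19, 9-3, 11-4, 12-10, 16-23, 24-0}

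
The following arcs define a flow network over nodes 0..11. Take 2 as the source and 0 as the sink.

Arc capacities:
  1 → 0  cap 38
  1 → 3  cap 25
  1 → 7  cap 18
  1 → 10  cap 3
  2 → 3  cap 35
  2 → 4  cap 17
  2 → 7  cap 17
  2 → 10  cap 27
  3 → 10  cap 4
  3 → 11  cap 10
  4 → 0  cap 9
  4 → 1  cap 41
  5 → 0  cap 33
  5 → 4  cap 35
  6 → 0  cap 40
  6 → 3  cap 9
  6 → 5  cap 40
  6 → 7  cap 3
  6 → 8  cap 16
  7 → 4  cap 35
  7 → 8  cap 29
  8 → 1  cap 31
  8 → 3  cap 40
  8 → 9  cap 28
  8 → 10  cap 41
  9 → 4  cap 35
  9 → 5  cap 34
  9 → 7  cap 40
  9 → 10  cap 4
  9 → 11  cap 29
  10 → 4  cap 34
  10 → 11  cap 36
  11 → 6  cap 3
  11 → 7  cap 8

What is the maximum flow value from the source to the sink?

augment #1: 2→4→0 bottleneck 9, total now 9
augment #2: 2→4→1→0 bottleneck 8, total now 17
augment #3: 2→3→11→6→0 bottleneck 3, total now 20
augment #4: 2→7→4→1→0 bottleneck 17, total now 37
augment #5: 2→10→4→1→0 bottleneck 13, total now 50
augment #6: 2→3→11→7→8→9→5→0 bottleneck 7, total now 57
augment #7: 2→10→4→7→8→9→5→0 bottleneck 14, total now 71
augment #8: 2→3→10→4→7→8→9→5→0 bottleneck 3, total now 74
augment #9: 2→3→10→11→7→8→9→5→0 bottleneck 1, total now 75

Maximum flow value: 75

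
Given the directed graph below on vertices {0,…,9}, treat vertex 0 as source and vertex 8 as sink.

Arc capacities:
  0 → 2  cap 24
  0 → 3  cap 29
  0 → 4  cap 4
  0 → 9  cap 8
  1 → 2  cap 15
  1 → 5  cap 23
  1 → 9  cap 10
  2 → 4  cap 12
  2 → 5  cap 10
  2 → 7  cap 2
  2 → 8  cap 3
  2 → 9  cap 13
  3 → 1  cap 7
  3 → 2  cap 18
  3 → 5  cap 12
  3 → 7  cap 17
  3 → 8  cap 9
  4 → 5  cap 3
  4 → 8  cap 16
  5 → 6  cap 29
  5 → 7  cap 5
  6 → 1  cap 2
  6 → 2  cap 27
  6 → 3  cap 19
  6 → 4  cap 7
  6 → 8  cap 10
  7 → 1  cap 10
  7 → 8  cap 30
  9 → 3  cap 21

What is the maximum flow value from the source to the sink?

Maximum flow value: 62

augment #1: 0→2→8 bottleneck 3, total now 3
augment #2: 0→3→8 bottleneck 9, total now 12
augment #3: 0→4→8 bottleneck 4, total now 16
augment #4: 0→2→4→8 bottleneck 12, total now 28
augment #5: 0→2→7→8 bottleneck 2, total now 30
augment #6: 0→3→7→8 bottleneck 17, total now 47
augment #7: 0→2→5→6→8 bottleneck 7, total now 54
augment #8: 0→3→5→6→8 bottleneck 3, total now 57
augment #9: 0→9→3→5→7→8 bottleneck 5, total now 62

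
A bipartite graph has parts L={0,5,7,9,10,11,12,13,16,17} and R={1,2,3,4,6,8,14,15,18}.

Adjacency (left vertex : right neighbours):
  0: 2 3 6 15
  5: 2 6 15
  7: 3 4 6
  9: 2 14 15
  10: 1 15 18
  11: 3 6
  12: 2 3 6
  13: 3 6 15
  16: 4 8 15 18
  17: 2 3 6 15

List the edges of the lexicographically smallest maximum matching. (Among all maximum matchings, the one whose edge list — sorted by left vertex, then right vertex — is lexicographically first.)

Lex-smallest maximum matching: {(0,2), (5,6), (7,4), (9,14), (10,1), (11,3), (13,15), (16,8)}

|M| = 8 (so the lex-smallest maximum matching has 8 edges)
process left vertices in ascending order; for each, take the smallest-labelled available neighbour that still permits 8 edges overall, or leave it unmatched if none does
lex-smallest matching: {0-2, 5-6, 7-4, 9-14, 10-1, 11-3, 13-15, 16-8}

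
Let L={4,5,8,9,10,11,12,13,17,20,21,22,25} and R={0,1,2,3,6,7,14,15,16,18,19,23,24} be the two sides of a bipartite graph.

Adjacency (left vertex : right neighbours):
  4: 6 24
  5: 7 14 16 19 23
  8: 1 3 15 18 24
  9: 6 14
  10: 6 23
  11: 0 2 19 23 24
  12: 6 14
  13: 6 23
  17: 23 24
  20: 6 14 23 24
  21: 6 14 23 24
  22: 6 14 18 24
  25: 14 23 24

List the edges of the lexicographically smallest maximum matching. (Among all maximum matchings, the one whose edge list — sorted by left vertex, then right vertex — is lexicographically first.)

|M| = 8 (so the lex-smallest maximum matching has 8 edges)
process left vertices in ascending order; for each, take the smallest-labelled available neighbour that still permits 8 edges overall, or leave it unmatched if none does
lex-smallest matching: {4-6, 5-7, 8-1, 9-14, 10-23, 11-0, 17-24, 22-18}

Lex-smallest maximum matching: {(4,6), (5,7), (8,1), (9,14), (10,23), (11,0), (17,24), (22,18)}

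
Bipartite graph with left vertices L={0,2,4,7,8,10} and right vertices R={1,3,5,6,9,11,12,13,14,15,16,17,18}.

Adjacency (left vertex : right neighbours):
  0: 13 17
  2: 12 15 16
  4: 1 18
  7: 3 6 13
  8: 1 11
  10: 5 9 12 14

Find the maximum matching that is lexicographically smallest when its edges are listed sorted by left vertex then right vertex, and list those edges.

Lex-smallest maximum matching: {(0,13), (2,12), (4,1), (7,3), (8,11), (10,5)}

|M| = 6 (so the lex-smallest maximum matching has 6 edges)
process left vertices in ascending order; for each, take the smallest-labelled available neighbour that still permits 6 edges overall, or leave it unmatched if none does
lex-smallest matching: {0-13, 2-12, 4-1, 7-3, 8-11, 10-5}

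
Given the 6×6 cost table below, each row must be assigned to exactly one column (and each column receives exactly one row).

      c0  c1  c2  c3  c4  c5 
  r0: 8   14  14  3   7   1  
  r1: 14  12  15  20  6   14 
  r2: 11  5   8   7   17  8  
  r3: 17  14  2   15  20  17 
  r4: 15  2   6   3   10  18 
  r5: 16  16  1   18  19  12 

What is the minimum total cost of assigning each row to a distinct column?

one of 2 optimal assignments: row0→col5 (cost 1), row1→col4 (cost 6), row2→col1 (cost 5), row3→col0 (cost 17), row4→col3 (cost 3), row5→col2 (cost 1)
total = 1 + 6 + 5 + 17 + 3 + 1 = 33

Minimum assignment cost: 33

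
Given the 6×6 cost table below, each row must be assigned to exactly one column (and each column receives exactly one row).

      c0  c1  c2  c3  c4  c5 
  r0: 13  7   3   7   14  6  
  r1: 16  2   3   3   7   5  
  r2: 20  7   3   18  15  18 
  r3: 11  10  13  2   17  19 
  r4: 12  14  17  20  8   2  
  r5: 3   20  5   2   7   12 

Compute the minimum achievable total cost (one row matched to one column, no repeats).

one of 3 optimal assignments: row0→col1 (cost 7), row1→col4 (cost 7), row2→col2 (cost 3), row3→col3 (cost 2), row4→col5 (cost 2), row5→col0 (cost 3)
total = 7 + 7 + 3 + 2 + 2 + 3 = 24

Minimum assignment cost: 24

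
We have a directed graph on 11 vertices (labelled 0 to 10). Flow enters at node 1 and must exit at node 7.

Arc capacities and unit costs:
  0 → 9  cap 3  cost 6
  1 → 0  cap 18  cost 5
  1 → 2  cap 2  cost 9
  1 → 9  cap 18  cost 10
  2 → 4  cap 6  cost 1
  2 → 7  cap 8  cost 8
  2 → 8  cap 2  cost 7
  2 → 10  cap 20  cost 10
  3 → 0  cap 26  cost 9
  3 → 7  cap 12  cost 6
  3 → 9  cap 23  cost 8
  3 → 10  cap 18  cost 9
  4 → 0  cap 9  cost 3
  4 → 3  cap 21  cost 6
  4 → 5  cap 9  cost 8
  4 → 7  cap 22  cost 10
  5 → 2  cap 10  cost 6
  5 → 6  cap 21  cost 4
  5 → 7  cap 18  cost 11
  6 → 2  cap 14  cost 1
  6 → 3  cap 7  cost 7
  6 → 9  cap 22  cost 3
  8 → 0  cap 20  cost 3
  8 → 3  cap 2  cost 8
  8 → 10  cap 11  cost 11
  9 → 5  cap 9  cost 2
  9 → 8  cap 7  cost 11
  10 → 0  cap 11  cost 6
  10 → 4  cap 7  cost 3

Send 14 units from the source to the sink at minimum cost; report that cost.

shortest-cost path #1: 1→2→7 push 2 @ unit cost 17 (adds 34)
shortest-cost path #2: 1→9→5→7 push 9 @ unit cost 23 (adds 207)
shortest-cost path #3: 1→9→8→3→7 push 2 @ unit cost 35 (adds 70)
shortest-cost path #4: 1→9→8→10→4→7 push 1 @ unit cost 45 (adds 45)
total cost = 356

Minimum cost for 14 units: 356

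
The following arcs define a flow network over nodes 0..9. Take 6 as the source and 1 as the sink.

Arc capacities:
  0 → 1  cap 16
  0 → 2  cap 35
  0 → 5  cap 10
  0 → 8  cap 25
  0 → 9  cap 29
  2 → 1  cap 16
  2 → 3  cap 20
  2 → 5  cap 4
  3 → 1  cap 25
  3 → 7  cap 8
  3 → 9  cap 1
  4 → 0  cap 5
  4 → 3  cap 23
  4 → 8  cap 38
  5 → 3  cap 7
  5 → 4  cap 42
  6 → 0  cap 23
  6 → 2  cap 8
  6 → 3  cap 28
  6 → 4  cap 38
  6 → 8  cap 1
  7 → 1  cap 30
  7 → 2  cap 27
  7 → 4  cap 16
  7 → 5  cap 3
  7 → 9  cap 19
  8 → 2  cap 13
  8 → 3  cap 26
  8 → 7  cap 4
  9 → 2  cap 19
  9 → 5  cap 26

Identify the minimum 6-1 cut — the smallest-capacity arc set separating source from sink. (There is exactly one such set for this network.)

Min-cut arcs: {(0,1), (2,1), (3,1), (3,7), (8,7)} (total capacity 69)

augment #1: 6→0→1 push 16
augment #2: 6→2→1 push 8
augment #3: 6→3→1 push 25
augment #4: 6→0→2→1 push 7
augment #5: 6→3→7→1 push 3
augment #6: 6→8→2→1 push 1
augment #7: 6→4→3→7→1 push 5
augment #8: 6→4→8→7→1 push 4
max flow = 69; residual-reachable set from 6 gives S-side
cut edges (S→T): {(0,1), (2,1), (3,1), (3,7), (8,7)} total cap 69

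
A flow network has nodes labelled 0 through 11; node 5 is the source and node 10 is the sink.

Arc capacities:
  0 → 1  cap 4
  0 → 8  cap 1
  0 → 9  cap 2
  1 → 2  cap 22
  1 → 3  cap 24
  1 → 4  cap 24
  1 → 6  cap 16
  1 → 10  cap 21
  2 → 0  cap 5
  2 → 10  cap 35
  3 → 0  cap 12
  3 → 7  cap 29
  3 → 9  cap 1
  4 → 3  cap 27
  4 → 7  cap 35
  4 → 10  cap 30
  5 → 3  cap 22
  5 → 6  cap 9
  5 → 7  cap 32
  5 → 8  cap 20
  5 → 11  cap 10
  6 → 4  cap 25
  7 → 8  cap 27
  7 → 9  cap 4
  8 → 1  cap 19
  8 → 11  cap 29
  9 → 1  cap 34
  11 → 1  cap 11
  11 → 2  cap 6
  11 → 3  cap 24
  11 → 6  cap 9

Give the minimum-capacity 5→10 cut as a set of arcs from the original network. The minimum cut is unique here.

Min-cut arcs: {(0,1), (0,9), (3,9), (5,6), (7,9), (8,1), (11,1), (11,2), (11,6)} (total capacity 65)

augment #1: 5→6→4→10 push 9
augment #2: 5→8→1→10 push 19
augment #3: 5→11→1→10 push 2
augment #4: 5→11→2→10 push 6
augment #5: 5→11→1→2→10 push 2
augment #6: 5→3→0→1→2→10 push 4
augment #7: 5→3→9→1→2→10 push 1
augment #8: 5→7→9→1→2→10 push 4
augment #9: 5→8→11→1→2→10 push 1
augment #10: 5→3→0→9→1→2→10 push 2
augment #11: 5→7→8→11→1→2→10 push 6
augment #12: 5→7→8→11→6→4→10 push 9
max flow = 65; residual-reachable set from 5 gives S-side
cut edges (S→T): {(0,1), (0,9), (3,9), (5,6), (7,9), (8,1), (11,1), (11,2), (11,6)} total cap 65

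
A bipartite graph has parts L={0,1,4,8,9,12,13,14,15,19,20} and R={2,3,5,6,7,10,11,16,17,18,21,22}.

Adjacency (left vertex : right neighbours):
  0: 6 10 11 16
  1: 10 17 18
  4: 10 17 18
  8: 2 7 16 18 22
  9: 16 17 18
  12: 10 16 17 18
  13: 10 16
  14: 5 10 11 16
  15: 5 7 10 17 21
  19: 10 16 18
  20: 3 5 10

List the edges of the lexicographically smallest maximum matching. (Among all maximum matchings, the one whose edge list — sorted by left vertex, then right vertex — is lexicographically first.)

Lex-smallest maximum matching: {(0,6), (1,10), (4,17), (8,2), (9,16), (12,18), (14,5), (15,7), (20,3)}

|M| = 9 (so the lex-smallest maximum matching has 9 edges)
process left vertices in ascending order; for each, take the smallest-labelled available neighbour that still permits 9 edges overall, or leave it unmatched if none does
lex-smallest matching: {0-6, 1-10, 4-17, 8-2, 9-16, 12-18, 14-5, 15-7, 20-3}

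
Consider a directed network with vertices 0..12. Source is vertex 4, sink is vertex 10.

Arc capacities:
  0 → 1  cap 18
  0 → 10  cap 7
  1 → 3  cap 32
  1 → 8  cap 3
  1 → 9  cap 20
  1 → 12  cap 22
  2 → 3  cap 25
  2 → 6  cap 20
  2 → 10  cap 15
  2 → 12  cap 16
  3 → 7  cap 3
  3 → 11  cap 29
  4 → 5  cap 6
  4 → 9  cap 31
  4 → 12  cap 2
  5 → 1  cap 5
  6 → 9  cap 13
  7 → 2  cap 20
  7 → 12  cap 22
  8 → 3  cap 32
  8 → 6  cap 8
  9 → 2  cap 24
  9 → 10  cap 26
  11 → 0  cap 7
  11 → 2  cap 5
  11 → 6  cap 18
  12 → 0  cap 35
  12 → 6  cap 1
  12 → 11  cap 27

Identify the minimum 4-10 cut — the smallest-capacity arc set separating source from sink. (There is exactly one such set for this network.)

Min-cut arcs: {(4,9), (4,12), (5,1)} (total capacity 38)

augment #1: 4→9→10 push 26
augment #2: 4→9→2→10 push 5
augment #3: 4→12→0→10 push 2
augment #4: 4→5→1→9→2→10 push 5
max flow = 38; residual-reachable set from 4 gives S-side
cut edges (S→T): {(4,9), (4,12), (5,1)} total cap 38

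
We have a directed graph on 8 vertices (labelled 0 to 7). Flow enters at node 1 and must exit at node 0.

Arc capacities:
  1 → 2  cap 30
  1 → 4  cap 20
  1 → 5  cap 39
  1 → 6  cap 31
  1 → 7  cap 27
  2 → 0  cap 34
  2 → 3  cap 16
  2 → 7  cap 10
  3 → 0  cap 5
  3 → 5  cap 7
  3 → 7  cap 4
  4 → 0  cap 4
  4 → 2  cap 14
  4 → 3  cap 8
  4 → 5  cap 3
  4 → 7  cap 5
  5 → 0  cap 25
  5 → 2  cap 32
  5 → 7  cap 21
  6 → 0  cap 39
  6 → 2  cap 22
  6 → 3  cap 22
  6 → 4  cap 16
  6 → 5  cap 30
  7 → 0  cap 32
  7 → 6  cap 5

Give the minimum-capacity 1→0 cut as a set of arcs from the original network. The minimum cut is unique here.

augment #1: 1→2→0 push 30
augment #2: 1→4→0 push 4
augment #3: 1→5→0 push 25
augment #4: 1→6→0 push 31
augment #5: 1→7→0 push 27
augment #6: 1→4→2→0 push 4
augment #7: 1→4→3→0 push 5
augment #8: 1→4→7→0 push 5
augment #9: 1→5→7→6→0 push 5
max flow = 136; residual-reachable set from 1 gives S-side
cut edges (S→T): {(1,6), (2,0), (3,0), (4,0), (5,0), (7,0), (7,6)} total cap 136

Min-cut arcs: {(1,6), (2,0), (3,0), (4,0), (5,0), (7,0), (7,6)} (total capacity 136)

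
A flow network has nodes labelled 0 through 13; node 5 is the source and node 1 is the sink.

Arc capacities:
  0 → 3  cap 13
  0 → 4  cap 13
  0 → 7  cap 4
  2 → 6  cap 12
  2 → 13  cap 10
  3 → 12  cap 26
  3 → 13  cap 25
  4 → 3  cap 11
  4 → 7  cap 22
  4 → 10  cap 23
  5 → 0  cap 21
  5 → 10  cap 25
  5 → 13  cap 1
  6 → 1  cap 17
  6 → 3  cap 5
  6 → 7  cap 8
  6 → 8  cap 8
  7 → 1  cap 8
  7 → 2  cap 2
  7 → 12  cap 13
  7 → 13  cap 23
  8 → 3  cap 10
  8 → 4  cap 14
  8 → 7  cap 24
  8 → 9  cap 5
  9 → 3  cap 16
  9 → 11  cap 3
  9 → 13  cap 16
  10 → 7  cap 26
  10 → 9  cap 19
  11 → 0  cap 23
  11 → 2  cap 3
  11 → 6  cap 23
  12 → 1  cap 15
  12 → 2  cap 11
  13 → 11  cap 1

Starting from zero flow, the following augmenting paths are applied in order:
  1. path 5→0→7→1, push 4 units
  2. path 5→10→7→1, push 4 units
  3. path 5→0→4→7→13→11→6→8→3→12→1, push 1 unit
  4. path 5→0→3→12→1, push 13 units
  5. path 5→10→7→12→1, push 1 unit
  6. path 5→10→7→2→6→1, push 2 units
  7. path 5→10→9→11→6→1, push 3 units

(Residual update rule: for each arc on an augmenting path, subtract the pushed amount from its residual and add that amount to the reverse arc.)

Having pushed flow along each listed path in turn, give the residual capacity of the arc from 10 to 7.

Residual capacity of (10,7): 19

after path 1 (5→0→7→1, push 4): res(10,7)=26
after path 2 (5→10→7→1, push 4): res(10,7)=22
after path 3 (5→0→4→7→13→11→6→8→3→12→1, push 1): res(10,7)=22
after path 4 (5→0→3→12→1, push 13): res(10,7)=22
after path 5 (5→10→7→12→1, push 1): res(10,7)=21
after path 6 (5→10→7→2→6→1, push 2): res(10,7)=19
after path 7 (5→10→9→11→6→1, push 3): res(10,7)=19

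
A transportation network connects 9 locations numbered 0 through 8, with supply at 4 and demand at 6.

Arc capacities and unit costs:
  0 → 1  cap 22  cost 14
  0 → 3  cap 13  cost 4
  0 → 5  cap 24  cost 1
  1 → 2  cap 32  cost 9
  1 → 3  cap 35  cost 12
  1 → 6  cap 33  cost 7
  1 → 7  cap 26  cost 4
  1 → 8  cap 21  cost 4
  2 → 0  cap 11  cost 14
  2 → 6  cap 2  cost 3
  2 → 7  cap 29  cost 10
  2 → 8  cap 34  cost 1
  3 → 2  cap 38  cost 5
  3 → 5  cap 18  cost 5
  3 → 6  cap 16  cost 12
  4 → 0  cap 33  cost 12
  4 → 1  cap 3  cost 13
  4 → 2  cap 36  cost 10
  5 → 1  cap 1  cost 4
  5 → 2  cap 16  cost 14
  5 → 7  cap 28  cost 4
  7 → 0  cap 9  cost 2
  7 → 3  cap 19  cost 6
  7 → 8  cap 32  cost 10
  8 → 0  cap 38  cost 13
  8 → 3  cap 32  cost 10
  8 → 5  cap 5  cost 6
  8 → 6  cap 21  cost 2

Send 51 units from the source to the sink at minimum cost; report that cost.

shortest-cost path #1: 4→2→6 push 2 @ unit cost 13 (adds 26)
shortest-cost path #2: 4→2→8→6 push 21 @ unit cost 13 (adds 273)
shortest-cost path #3: 4→1→6 push 3 @ unit cost 20 (adds 60)
shortest-cost path #4: 4→0→5→1→6 push 1 @ unit cost 24 (adds 24)
shortest-cost path #5: 4→0→3→6 push 13 @ unit cost 28 (adds 364)
shortest-cost path #6: 4→0→1→6 push 11 @ unit cost 33 (adds 363)
total cost = 1110

Minimum cost for 51 units: 1110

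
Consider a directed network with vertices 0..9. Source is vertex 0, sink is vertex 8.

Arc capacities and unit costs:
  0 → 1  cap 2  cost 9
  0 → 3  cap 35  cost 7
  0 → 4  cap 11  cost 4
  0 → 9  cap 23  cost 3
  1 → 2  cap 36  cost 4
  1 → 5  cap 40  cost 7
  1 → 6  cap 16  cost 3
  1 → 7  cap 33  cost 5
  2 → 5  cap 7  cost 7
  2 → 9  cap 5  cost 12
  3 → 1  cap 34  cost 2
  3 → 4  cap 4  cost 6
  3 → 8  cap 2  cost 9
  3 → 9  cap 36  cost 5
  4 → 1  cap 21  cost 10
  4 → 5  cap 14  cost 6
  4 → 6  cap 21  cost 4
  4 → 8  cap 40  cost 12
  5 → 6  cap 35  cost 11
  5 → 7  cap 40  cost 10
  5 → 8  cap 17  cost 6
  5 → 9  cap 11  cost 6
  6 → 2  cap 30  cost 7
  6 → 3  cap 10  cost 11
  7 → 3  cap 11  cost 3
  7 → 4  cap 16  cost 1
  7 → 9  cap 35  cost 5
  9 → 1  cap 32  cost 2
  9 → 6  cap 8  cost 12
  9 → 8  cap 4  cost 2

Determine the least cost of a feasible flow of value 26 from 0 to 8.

shortest-cost path #1: 0→9→8 push 4 @ unit cost 5 (adds 20)
shortest-cost path #2: 0→3→8 push 2 @ unit cost 16 (adds 32)
shortest-cost path #3: 0→4→8 push 11 @ unit cost 16 (adds 176)
shortest-cost path #4: 0→9→1→5→8 push 9 @ unit cost 18 (adds 162)
total cost = 390

Minimum cost for 26 units: 390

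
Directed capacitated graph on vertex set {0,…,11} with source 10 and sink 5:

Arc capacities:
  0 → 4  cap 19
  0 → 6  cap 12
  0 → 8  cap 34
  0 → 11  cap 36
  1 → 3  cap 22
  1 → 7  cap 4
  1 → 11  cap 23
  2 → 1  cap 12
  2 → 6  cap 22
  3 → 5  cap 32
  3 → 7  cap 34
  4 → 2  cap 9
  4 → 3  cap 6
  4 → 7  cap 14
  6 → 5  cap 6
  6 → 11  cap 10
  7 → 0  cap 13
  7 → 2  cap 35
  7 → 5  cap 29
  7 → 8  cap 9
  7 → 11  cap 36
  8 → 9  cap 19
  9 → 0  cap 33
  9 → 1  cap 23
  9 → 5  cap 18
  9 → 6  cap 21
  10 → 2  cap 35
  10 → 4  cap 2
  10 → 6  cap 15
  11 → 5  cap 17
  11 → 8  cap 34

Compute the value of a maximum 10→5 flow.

Maximum flow value: 30

augment #1: 10→6→5 bottleneck 6, total now 6
augment #2: 10→4→3→5 bottleneck 2, total now 8
augment #3: 10→6→11→5 bottleneck 9, total now 17
augment #4: 10→2→1→3→5 bottleneck 12, total now 29
augment #5: 10→2→6→11→5 bottleneck 1, total now 30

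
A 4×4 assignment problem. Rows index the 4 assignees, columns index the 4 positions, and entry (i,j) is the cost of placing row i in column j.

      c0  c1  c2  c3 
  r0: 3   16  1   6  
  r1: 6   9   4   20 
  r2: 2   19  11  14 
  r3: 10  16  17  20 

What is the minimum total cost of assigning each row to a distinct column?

Minimum assignment cost: 28

optimal assignment: row0→col3 (cost 6), row1→col2 (cost 4), row2→col0 (cost 2), row3→col1 (cost 16)
total = 6 + 4 + 2 + 16 = 28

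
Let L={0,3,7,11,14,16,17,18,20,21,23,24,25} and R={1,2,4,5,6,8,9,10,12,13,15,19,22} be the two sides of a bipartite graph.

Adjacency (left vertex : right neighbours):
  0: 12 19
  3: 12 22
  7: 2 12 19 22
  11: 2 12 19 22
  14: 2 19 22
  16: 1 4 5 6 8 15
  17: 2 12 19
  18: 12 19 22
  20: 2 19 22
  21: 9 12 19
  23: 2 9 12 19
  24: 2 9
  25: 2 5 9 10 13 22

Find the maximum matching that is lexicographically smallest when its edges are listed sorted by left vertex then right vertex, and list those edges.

|M| = 7 (so the lex-smallest maximum matching has 7 edges)
process left vertices in ascending order; for each, take the smallest-labelled available neighbour that still permits 7 edges overall, or leave it unmatched if none does
lex-smallest matching: {0-12, 3-22, 7-2, 11-19, 16-1, 21-9, 25-5}

Lex-smallest maximum matching: {(0,12), (3,22), (7,2), (11,19), (16,1), (21,9), (25,5)}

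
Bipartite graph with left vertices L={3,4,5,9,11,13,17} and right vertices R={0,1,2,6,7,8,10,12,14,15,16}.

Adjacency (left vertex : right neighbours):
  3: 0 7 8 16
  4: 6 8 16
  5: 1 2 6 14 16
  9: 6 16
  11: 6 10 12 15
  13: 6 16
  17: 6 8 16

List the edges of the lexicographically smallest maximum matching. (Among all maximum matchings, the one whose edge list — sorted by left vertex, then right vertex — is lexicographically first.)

Lex-smallest maximum matching: {(3,0), (4,6), (5,1), (9,16), (11,10), (17,8)}

|M| = 6 (so the lex-smallest maximum matching has 6 edges)
process left vertices in ascending order; for each, take the smallest-labelled available neighbour that still permits 6 edges overall, or leave it unmatched if none does
lex-smallest matching: {3-0, 4-6, 5-1, 9-16, 11-10, 17-8}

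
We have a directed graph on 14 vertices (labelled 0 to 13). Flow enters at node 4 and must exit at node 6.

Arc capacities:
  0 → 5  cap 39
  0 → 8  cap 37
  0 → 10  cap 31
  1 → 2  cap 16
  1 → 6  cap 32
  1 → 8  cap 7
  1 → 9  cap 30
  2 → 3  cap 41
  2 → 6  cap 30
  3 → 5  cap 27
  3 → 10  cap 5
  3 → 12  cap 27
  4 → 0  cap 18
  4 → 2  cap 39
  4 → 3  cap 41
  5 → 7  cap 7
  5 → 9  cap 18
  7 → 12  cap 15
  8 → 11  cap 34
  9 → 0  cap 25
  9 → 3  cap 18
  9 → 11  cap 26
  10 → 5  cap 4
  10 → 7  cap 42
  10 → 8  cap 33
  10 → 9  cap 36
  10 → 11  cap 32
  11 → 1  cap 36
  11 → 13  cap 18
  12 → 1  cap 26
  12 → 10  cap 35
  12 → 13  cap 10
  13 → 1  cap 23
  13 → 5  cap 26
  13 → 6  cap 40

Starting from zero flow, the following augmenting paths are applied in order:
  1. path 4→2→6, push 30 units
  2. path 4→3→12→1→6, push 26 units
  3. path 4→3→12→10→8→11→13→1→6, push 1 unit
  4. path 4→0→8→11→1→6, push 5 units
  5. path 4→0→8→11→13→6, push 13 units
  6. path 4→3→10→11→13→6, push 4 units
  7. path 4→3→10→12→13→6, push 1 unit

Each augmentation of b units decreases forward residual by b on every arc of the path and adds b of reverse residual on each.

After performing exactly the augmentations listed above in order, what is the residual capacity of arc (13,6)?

Residual capacity of (13,6): 22

after path 1 (4→2→6, push 30): res(13,6)=40
after path 2 (4→3→12→1→6, push 26): res(13,6)=40
after path 3 (4→3→12→10→8→11→13→1→6, push 1): res(13,6)=40
after path 4 (4→0→8→11→1→6, push 5): res(13,6)=40
after path 5 (4→0→8→11→13→6, push 13): res(13,6)=27
after path 6 (4→3→10→11→13→6, push 4): res(13,6)=23
after path 7 (4→3→10→12→13→6, push 1): res(13,6)=22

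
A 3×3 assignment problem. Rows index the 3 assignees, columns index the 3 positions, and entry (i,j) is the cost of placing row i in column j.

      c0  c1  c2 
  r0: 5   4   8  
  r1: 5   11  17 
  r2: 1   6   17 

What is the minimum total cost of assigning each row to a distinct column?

Minimum assignment cost: 19

optimal assignment: row0→col2 (cost 8), row1→col0 (cost 5), row2→col1 (cost 6)
total = 8 + 5 + 6 = 19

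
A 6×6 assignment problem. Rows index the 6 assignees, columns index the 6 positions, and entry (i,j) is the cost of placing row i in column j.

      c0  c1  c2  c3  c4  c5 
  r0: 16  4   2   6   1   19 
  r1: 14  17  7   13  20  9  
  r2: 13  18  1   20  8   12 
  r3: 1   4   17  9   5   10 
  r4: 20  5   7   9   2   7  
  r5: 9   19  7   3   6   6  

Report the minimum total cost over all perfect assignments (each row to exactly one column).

Minimum assignment cost: 20

one of 2 optimal assignments: row0→col1 (cost 4), row1→col5 (cost 9), row2→col2 (cost 1), row3→col0 (cost 1), row4→col4 (cost 2), row5→col3 (cost 3)
total = 4 + 9 + 1 + 1 + 2 + 3 = 20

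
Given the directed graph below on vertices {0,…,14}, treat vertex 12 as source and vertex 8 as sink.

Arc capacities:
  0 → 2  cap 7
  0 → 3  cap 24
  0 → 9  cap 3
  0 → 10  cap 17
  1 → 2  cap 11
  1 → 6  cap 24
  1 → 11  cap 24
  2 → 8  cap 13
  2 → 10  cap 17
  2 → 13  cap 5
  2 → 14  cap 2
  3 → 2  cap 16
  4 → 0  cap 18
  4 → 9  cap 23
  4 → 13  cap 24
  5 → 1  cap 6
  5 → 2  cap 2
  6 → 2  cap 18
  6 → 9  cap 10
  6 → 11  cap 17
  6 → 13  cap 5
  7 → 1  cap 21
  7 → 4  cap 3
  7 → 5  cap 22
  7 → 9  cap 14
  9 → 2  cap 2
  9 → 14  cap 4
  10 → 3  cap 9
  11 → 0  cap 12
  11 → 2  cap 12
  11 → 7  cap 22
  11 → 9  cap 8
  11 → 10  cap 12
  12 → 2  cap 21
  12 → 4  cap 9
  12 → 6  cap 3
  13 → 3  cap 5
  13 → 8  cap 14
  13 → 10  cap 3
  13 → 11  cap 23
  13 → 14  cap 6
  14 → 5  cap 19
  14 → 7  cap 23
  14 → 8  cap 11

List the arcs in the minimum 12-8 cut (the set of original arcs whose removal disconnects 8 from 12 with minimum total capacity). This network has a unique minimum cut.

augment #1: 12→2→8 push 13
augment #2: 12→2→13→8 push 5
augment #3: 12→2→14→8 push 2
augment #4: 12→4→13→8 push 9
augment #5: 12→6→9→14→8 push 3
max flow = 32; residual-reachable set from 12 gives S-side
cut edges (S→T): {(2,8), (2,13), (2,14), (12,4), (12,6)} total cap 32

Min-cut arcs: {(2,8), (2,13), (2,14), (12,4), (12,6)} (total capacity 32)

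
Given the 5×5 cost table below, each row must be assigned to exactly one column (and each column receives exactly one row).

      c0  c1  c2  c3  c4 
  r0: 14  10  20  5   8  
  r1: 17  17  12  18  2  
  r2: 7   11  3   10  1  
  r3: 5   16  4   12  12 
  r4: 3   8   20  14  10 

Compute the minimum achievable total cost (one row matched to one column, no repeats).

optimal assignment: row0→col3 (cost 5), row1→col4 (cost 2), row2→col2 (cost 3), row3→col0 (cost 5), row4→col1 (cost 8)
total = 5 + 2 + 3 + 5 + 8 = 23

Minimum assignment cost: 23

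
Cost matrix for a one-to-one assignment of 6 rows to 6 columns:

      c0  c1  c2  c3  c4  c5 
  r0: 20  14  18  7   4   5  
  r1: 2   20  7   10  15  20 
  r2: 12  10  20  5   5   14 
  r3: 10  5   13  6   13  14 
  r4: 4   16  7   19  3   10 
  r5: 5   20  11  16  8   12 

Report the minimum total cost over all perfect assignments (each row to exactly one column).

Minimum assignment cost: 30

optimal assignment: row0→col5 (cost 5), row1→col2 (cost 7), row2→col3 (cost 5), row3→col1 (cost 5), row4→col4 (cost 3), row5→col0 (cost 5)
total = 5 + 7 + 5 + 5 + 3 + 5 = 30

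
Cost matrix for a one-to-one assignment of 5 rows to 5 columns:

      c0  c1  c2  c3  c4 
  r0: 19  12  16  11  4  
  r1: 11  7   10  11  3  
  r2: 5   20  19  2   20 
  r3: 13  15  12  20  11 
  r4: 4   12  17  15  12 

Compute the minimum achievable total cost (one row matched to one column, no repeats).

optimal assignment: row0→col4 (cost 4), row1→col1 (cost 7), row2→col3 (cost 2), row3→col2 (cost 12), row4→col0 (cost 4)
total = 4 + 7 + 2 + 12 + 4 = 29

Minimum assignment cost: 29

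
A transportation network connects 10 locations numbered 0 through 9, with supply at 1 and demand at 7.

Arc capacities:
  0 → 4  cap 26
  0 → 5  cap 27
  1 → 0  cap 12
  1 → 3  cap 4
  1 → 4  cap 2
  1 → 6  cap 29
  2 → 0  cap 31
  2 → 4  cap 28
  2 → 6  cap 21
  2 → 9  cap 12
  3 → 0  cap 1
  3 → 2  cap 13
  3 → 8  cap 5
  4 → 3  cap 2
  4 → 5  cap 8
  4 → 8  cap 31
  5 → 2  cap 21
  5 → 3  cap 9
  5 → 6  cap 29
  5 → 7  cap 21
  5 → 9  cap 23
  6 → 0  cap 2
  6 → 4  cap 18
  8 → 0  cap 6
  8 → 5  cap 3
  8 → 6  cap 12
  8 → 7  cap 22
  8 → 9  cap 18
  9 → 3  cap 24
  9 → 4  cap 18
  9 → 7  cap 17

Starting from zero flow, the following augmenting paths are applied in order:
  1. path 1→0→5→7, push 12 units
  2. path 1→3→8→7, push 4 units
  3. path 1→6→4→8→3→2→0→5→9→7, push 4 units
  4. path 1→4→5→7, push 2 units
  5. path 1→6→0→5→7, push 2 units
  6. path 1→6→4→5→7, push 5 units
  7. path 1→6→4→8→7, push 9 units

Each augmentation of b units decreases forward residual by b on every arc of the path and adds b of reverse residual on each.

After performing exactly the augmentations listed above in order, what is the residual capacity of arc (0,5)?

Residual capacity of (0,5): 9

after path 1 (1→0→5→7, push 12): res(0,5)=15
after path 2 (1→3→8→7, push 4): res(0,5)=15
after path 3 (1→6→4→8→3→2→0→5→9→7, push 4): res(0,5)=11
after path 4 (1→4→5→7, push 2): res(0,5)=11
after path 5 (1→6→0→5→7, push 2): res(0,5)=9
after path 6 (1→6→4→5→7, push 5): res(0,5)=9
after path 7 (1→6→4→8→7, push 9): res(0,5)=9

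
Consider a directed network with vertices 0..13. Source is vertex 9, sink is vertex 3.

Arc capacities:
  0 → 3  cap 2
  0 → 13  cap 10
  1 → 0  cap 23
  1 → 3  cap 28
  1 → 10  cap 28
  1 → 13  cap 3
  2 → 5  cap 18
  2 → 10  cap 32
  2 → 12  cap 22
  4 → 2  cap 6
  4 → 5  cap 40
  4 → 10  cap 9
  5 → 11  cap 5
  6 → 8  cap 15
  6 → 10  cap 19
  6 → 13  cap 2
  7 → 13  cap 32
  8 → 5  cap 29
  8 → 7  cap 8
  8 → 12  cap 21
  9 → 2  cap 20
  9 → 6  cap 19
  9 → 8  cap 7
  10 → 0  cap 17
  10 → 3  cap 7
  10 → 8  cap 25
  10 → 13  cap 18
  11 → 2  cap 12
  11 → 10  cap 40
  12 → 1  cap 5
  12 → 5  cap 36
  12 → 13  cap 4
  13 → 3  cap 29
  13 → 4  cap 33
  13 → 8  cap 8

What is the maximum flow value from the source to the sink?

augment #1: 9→2→10→3 bottleneck 7, total now 7
augment #2: 9→6→13→3 bottleneck 2, total now 9
augment #3: 9→2→10→0→3 bottleneck 2, total now 11
augment #4: 9→2→10→13→3 bottleneck 11, total now 22
augment #5: 9→6→10→13→3 bottleneck 7, total now 29
augment #6: 9→8→7→13→3 bottleneck 7, total now 36
augment #7: 9→6→8→7→13→3 bottleneck 1, total now 37
augment #8: 9→6→8→12→1→3 bottleneck 5, total now 42
augment #9: 9→6→8→12→13→3 bottleneck 1, total now 43

Maximum flow value: 43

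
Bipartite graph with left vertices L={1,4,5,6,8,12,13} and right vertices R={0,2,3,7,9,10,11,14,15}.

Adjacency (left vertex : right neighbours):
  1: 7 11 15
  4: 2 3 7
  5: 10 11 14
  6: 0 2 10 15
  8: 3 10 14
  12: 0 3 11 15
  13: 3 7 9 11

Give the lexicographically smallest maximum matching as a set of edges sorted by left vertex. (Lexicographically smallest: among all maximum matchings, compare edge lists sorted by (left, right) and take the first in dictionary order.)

|M| = 7 (so the lex-smallest maximum matching has 7 edges)
process left vertices in ascending order; for each, take the smallest-labelled available neighbour that still permits 7 edges overall, or leave it unmatched if none does
lex-smallest matching: {1-7, 4-2, 5-10, 6-0, 8-3, 12-11, 13-9}

Lex-smallest maximum matching: {(1,7), (4,2), (5,10), (6,0), (8,3), (12,11), (13,9)}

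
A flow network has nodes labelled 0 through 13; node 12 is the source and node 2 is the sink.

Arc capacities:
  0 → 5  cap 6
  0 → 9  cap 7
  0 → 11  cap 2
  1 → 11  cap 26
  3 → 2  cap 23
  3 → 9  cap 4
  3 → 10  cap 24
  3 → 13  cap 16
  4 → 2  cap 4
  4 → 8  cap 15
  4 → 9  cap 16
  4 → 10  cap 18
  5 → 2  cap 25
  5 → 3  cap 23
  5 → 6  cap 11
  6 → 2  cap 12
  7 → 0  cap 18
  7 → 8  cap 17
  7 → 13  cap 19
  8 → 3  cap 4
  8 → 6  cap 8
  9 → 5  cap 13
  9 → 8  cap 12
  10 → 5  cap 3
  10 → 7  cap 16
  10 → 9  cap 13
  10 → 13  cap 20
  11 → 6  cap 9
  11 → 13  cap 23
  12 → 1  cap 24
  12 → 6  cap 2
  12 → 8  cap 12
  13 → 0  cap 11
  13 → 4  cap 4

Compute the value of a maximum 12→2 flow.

Maximum flow value: 31

augment #1: 12→6→2 bottleneck 2, total now 2
augment #2: 12→8→3→2 bottleneck 4, total now 6
augment #3: 12→8→6→2 bottleneck 8, total now 14
augment #4: 12→1→11→6→2 bottleneck 2, total now 16
augment #5: 12→1→11→13→4→2 bottleneck 4, total now 20
augment #6: 12→1→11→13→0→5→2 bottleneck 6, total now 26
augment #7: 12→1→11→13→0→9→5→2 bottleneck 5, total now 31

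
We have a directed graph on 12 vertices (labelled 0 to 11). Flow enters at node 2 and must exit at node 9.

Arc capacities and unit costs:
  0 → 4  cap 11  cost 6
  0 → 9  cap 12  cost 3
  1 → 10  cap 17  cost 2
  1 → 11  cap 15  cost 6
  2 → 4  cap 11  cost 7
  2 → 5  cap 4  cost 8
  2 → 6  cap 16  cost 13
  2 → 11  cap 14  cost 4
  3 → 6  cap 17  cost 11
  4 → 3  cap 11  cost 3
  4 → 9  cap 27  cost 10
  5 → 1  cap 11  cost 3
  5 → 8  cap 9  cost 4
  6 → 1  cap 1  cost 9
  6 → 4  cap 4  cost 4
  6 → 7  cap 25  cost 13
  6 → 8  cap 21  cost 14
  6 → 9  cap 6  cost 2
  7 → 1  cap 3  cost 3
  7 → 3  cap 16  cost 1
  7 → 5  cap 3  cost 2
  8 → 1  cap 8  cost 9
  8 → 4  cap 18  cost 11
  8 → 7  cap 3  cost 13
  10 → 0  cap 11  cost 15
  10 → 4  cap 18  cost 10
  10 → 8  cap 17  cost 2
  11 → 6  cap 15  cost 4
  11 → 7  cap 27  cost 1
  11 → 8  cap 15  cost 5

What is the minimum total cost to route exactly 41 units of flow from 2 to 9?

shortest-cost path #1: 2→11→6→9 push 6 @ unit cost 10 (adds 60)
shortest-cost path #2: 2→4→9 push 11 @ unit cost 17 (adds 187)
shortest-cost path #3: 2→11→6→4→9 push 4 @ unit cost 22 (adds 88)
shortest-cost path #4: 2→11→7→1→10→0→9 push 3 @ unit cost 28 (adds 84)
shortest-cost path #5: 2→11→8→4→9 push 1 @ unit cost 30 (adds 30)
shortest-cost path #6: 2→5→1→10→0→9 push 4 @ unit cost 31 (adds 124)
shortest-cost path #7: 2→6→11→8→4→9 push 10 @ unit cost 35 (adds 350)
shortest-cost path #8: 2→6→1→10→0→9 push 1 @ unit cost 42 (adds 42)
shortest-cost path #9: 2→6→8→4→9 push 1 @ unit cost 48 (adds 48)
total cost = 1013

Minimum cost for 41 units: 1013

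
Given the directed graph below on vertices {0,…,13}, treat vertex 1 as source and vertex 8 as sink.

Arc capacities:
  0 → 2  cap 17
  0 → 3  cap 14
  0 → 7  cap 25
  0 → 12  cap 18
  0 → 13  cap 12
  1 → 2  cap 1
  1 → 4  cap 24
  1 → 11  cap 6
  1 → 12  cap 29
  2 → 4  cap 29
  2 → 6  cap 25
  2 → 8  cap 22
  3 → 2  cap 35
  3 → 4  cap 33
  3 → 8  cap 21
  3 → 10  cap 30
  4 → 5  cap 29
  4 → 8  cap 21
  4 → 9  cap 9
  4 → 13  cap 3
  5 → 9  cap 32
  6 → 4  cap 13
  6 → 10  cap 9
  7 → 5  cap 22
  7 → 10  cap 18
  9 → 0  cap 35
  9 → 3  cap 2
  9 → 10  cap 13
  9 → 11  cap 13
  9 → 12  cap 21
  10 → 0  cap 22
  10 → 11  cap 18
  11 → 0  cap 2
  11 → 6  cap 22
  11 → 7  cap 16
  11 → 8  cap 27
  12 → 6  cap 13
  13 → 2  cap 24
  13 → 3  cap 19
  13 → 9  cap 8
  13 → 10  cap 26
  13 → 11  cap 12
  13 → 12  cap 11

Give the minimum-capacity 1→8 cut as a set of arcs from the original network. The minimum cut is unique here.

Min-cut arcs: {(1,2), (1,4), (1,11), (12,6)} (total capacity 44)

augment #1: 1→2→8 push 1
augment #2: 1→4→8 push 21
augment #3: 1→11→8 push 6
augment #4: 1→4→9→3→8 push 2
augment #5: 1→4→9→11→8 push 1
augment #6: 1→12→6→10→11→8 push 9
augment #7: 1→12→6→4→9→11→8 push 4
max flow = 44; residual-reachable set from 1 gives S-side
cut edges (S→T): {(1,2), (1,4), (1,11), (12,6)} total cap 44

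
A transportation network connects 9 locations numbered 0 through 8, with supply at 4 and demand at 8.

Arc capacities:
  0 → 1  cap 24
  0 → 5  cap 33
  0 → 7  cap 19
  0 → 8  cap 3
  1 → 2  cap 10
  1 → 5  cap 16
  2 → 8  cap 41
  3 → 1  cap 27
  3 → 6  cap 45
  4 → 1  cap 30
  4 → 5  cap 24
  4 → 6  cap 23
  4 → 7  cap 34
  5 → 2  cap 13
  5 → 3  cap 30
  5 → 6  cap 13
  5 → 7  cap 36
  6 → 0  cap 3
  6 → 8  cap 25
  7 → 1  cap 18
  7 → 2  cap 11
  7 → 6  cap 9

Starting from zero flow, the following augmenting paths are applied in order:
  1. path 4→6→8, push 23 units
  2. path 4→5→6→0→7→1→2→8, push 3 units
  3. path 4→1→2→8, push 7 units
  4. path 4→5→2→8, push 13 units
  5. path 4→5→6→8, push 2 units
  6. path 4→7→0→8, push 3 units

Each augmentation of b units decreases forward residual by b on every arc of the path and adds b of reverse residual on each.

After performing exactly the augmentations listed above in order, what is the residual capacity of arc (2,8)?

Residual capacity of (2,8): 18

after path 1 (4→6→8, push 23): res(2,8)=41
after path 2 (4→5→6→0→7→1→2→8, push 3): res(2,8)=38
after path 3 (4→1→2→8, push 7): res(2,8)=31
after path 4 (4→5→2→8, push 13): res(2,8)=18
after path 5 (4→5→6→8, push 2): res(2,8)=18
after path 6 (4→7→0→8, push 3): res(2,8)=18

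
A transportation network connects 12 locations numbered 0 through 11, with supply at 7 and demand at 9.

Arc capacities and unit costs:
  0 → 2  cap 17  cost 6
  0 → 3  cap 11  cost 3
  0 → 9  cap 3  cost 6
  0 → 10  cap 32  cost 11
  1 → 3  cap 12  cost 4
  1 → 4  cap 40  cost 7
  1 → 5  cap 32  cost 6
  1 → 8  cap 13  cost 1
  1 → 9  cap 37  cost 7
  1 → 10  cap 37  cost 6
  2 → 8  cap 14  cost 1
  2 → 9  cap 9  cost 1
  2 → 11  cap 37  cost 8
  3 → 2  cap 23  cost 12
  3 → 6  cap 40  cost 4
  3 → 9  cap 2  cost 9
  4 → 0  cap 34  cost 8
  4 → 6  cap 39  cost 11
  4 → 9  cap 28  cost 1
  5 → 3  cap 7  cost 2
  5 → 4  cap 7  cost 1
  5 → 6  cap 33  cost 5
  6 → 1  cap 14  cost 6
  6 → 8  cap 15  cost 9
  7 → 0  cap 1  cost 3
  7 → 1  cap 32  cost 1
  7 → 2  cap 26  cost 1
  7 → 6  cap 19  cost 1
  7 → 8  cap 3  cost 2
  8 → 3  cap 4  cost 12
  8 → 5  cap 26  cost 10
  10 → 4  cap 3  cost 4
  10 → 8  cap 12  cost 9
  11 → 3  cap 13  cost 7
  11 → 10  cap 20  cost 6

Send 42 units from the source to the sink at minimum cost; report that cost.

shortest-cost path #1: 7→2→9 push 9 @ unit cost 2 (adds 18)
shortest-cost path #2: 7→1→9 push 32 @ unit cost 8 (adds 256)
shortest-cost path #3: 7→0→9 push 1 @ unit cost 9 (adds 9)
total cost = 283

Minimum cost for 42 units: 283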